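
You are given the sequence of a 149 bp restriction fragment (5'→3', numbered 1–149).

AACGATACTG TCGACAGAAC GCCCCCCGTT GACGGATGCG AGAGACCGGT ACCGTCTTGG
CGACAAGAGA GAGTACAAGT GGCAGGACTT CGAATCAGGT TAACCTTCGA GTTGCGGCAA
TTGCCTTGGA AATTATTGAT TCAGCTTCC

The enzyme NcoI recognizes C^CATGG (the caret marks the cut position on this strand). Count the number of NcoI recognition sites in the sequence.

0

No occurrence of CCATGG is present in the sequence.
NcoI does not cut: 0 sites.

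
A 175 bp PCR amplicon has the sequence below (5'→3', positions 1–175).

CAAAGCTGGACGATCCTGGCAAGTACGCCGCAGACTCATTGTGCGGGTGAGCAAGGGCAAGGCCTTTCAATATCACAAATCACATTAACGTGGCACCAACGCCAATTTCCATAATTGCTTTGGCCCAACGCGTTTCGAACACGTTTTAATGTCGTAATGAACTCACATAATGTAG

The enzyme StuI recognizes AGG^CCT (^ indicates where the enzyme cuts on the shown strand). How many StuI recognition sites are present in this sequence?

AGGCCT occurs starting at position 60.
StuI cuts at 1 site.

1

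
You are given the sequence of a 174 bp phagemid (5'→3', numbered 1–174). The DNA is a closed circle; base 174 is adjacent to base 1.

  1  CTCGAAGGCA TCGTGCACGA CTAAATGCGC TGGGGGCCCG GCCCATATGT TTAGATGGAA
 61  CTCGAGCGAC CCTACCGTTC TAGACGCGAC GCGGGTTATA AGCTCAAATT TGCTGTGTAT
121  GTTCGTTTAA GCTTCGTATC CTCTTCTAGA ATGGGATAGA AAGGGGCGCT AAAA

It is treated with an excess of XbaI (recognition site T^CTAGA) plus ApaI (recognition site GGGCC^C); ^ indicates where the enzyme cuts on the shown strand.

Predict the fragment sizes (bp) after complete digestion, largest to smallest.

67, 66, 41 bp

XbaI sites (TCTAGA) start at positions 79, 145.
XbaI cuts after the first base of each site, so after positions 79, 145.
The ApaI site (GGGCCC) starts at position 34.
ApaI cuts after base 5 of each site (before the last base), so after position 38.
Combined cut positions: 38, 79, 145.
Circular molecule, 3 cuts → 3 fragments:
  39–79 → 41 bp
  80–145 → 66 bp
  146–174 then 1–38 → 29 + 38 = 67 bp
Sorted largest to smallest: 67, 66, 41 bp.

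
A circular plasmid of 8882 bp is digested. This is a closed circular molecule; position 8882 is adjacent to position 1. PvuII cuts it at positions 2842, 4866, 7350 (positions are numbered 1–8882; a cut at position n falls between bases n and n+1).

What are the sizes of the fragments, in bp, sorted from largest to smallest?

Circular molecule, 3 cuts → 3 fragments:
  4866 − 2842 = 2024 bp
  7350 − 4866 = 2484 bp
  wrap: 8882 − 7350 + 2842 = 4374 bp
Sorted largest to smallest: 4374, 2484, 2024 bp.

4374, 2484, 2024 bp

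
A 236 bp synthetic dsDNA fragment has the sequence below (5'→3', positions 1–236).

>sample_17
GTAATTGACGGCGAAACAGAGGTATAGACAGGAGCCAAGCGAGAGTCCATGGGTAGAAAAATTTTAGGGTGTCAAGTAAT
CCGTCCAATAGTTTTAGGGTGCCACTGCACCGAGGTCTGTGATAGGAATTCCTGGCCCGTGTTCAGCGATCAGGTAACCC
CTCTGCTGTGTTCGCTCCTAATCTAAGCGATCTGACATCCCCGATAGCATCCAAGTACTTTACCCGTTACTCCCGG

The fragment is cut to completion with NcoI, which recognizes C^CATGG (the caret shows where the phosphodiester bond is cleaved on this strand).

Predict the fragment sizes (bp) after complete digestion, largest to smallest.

189, 47 bp

The NcoI site (CCATGG) starts at position 47.
NcoI cuts after the first base of each site, so after position 47.
Linear molecule, 1 cut → 2 fragments:
  1–47 → 47 bp
  48–236 → 189 bp
Sorted largest to smallest: 189, 47 bp.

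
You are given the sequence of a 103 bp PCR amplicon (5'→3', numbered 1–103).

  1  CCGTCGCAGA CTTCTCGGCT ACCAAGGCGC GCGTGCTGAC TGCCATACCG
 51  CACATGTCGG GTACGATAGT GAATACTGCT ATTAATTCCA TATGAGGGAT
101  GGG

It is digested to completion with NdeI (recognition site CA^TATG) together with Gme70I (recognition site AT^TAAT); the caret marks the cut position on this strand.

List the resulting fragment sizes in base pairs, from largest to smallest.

82, 13, 8 bp

The NdeI site (CATATG) starts at position 89.
NdeI cuts after base 2 of each site, so after position 90.
The Gme70I site (ATTAAT) starts at position 81.
Gme70I cuts after base 2 of each site, so after position 82.
Combined cut positions: 82, 90.
Linear molecule, 2 cuts → 3 fragments:
  1–82 → 82 bp
  83–90 → 8 bp
  91–103 → 13 bp
Sorted largest to smallest: 82, 13, 8 bp.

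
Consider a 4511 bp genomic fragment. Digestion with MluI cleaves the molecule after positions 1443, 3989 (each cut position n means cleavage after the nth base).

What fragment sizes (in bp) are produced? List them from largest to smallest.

Linear molecule, 2 cuts → 3 fragments:
  1443 − 0 = 1443 bp
  3989 − 1443 = 2546 bp
  4511 − 3989 = 522 bp
Sorted largest to smallest: 2546, 1443, 522 bp.

2546, 1443, 522 bp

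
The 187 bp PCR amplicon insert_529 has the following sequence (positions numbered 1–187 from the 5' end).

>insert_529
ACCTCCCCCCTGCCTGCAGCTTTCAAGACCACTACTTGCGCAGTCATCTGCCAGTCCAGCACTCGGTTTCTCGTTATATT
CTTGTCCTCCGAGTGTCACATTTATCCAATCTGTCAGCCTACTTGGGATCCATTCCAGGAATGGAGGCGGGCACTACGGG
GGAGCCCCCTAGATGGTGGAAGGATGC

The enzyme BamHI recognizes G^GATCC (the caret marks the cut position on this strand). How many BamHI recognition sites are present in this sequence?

1

GGATCC occurs starting at position 126.
BamHI cuts at 1 site.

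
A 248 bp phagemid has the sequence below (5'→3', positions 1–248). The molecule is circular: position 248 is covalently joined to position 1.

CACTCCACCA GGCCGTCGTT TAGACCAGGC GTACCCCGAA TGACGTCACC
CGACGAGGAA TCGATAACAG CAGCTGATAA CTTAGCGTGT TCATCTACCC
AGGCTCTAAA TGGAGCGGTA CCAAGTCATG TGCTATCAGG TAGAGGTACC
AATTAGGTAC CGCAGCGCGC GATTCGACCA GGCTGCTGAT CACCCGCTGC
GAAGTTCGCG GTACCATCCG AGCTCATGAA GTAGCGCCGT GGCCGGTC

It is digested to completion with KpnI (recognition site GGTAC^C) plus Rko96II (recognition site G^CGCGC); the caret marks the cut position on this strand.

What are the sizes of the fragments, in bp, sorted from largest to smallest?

155, 49, 28, 11, 5 bp

KpnI sites (GGTACC) start at positions 117, 145, 156, 210.
KpnI cuts after base 5 of each site (before the last base), so after positions 121, 149, 160, 214.
The Rko96II site (GCGCGC) starts at position 165.
Rko96II cuts after the first base of each site, so after position 165.
Combined cut positions: 121, 149, 160, 165, 214.
Circular molecule, 5 cuts → 5 fragments:
  122–149 → 28 bp
  150–160 → 11 bp
  161–165 → 5 bp
  166–214 → 49 bp
  215–248 then 1–121 → 34 + 121 = 155 bp
Sorted largest to smallest: 155, 49, 28, 11, 5 bp.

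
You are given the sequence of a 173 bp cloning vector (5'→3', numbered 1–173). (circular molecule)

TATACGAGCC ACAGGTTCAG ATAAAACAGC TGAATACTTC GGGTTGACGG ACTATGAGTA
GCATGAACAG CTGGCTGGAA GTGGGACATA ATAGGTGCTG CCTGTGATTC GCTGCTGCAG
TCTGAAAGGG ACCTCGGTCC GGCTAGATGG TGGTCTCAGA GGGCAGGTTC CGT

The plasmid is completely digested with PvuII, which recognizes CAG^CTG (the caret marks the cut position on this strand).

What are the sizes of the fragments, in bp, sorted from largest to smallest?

PvuII sites (CAGCTG) start at positions 27, 68.
PvuII cuts after base 3 of each site, so after positions 29, 70.
Circular molecule, 2 cuts → 2 fragments:
  30–70 → 41 bp
  71–173 then 1–29 → 103 + 29 = 132 bp
Sorted largest to smallest: 132, 41 bp.

132, 41 bp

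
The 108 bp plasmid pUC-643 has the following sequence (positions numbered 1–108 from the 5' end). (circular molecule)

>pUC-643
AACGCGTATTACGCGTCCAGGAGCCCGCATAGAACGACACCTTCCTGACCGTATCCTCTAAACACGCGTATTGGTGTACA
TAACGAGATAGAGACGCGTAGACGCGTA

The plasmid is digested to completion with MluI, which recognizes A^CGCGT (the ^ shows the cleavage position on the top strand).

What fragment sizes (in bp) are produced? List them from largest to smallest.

MluI sites (ACGCGT) start at positions 2, 11, 64, 94, 102.
MluI cuts after the first base of each site, so after positions 2, 11, 64, 94, 102.
Circular molecule, 5 cuts → 5 fragments:
  3–11 → 9 bp
  12–64 → 53 bp
  65–94 → 30 bp
  95–102 → 8 bp
  103–108 then 1–2 → 6 + 2 = 8 bp
Sorted largest to smallest: 53, 30, 9, 8, 8 bp.

53, 30, 9, 8, 8 bp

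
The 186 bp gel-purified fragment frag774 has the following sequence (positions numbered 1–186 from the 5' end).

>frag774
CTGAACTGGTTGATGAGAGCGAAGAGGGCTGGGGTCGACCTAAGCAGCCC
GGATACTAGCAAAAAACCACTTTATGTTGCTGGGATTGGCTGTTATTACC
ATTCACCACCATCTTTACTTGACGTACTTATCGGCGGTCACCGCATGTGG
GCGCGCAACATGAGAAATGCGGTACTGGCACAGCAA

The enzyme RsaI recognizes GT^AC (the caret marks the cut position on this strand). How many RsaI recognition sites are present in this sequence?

2

GTAC occurs starting at positions 124, 172.
RsaI cuts at 2 sites.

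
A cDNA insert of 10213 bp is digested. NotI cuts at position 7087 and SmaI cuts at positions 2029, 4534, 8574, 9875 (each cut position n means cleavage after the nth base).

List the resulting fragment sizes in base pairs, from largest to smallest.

2553, 2505, 2029, 1487, 1301, 338 bp

Combined cut positions (sorted): 2029, 4534, 7087, 8574, 9875.
Linear molecule, 5 cuts → 6 fragments:
  2029 − 0 = 2029 bp
  4534 − 2029 = 2505 bp
  7087 − 4534 = 2553 bp
  8574 − 7087 = 1487 bp
  9875 − 8574 = 1301 bp
  10213 − 9875 = 338 bp
Sorted largest to smallest: 2553, 2505, 2029, 1487, 1301, 338 bp.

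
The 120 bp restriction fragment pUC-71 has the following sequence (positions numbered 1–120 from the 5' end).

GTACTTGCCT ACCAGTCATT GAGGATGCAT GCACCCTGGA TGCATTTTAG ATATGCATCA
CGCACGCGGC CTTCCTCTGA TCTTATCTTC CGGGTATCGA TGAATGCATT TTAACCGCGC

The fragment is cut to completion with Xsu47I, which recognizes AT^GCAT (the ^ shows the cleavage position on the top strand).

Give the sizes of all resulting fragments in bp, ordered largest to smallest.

Xsu47I sites (ATGCAT) start at positions 25, 40, 53, 104.
Xsu47I cuts after base 2 of each site, so after positions 26, 41, 54, 105.
Linear molecule, 4 cuts → 5 fragments:
  1–26 → 26 bp
  27–41 → 15 bp
  42–54 → 13 bp
  55–105 → 51 bp
  106–120 → 15 bp
Sorted largest to smallest: 51, 26, 15, 15, 13 bp.

51, 26, 15, 15, 13 bp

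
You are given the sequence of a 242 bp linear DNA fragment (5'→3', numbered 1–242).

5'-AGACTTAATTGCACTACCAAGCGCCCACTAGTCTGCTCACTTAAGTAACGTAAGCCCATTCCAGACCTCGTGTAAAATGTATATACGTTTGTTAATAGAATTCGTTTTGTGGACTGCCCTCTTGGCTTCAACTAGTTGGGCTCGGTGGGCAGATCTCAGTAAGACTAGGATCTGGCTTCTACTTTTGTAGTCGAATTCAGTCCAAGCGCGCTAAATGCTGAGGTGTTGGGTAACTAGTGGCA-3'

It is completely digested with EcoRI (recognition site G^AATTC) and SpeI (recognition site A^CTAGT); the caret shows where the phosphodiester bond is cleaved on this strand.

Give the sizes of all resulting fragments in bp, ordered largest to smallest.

EcoRI sites (GAATTC) start at positions 98, 193.
EcoRI cuts after the first base of each site, so after positions 98, 193.
SpeI sites (ACTAGT) start at positions 27, 131, 233.
SpeI cuts after the first base of each site, so after positions 27, 131, 233.
Combined cut positions: 27, 98, 131, 193, 233.
Linear molecule, 5 cuts → 6 fragments:
  1–27 → 27 bp
  28–98 → 71 bp
  99–131 → 33 bp
  132–193 → 62 bp
  194–233 → 40 bp
  234–242 → 9 bp
Sorted largest to smallest: 71, 62, 40, 33, 27, 9 bp.

71, 62, 40, 33, 27, 9 bp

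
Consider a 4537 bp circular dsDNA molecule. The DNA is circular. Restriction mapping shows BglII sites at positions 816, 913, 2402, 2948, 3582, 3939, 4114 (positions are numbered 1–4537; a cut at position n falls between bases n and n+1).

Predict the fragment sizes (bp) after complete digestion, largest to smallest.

1489, 1239, 634, 546, 357, 175, 97 bp

Circular molecule, 7 cuts → 7 fragments:
  913 − 816 = 97 bp
  2402 − 913 = 1489 bp
  2948 − 2402 = 546 bp
  3582 − 2948 = 634 bp
  3939 − 3582 = 357 bp
  4114 − 3939 = 175 bp
  wrap: 4537 − 4114 + 816 = 1239 bp
Sorted largest to smallest: 1489, 1239, 634, 546, 357, 175, 97 bp.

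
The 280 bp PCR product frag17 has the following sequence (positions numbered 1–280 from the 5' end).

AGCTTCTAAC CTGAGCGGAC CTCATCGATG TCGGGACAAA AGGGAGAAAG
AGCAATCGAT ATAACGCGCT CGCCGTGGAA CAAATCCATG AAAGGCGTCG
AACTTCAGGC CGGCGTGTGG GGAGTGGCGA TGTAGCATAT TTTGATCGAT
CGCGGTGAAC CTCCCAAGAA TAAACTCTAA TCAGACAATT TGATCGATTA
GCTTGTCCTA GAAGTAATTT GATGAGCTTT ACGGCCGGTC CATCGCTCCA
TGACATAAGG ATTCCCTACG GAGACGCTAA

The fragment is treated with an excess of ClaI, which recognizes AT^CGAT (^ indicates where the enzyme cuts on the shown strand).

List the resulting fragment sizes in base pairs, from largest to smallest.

90, 86, 48, 31, 25 bp

ClaI sites (ATCGAT) start at positions 24, 55, 145, 193.
ClaI cuts after base 2 of each site, so after positions 25, 56, 146, 194.
Linear molecule, 4 cuts → 5 fragments:
  1–25 → 25 bp
  26–56 → 31 bp
  57–146 → 90 bp
  147–194 → 48 bp
  195–280 → 86 bp
Sorted largest to smallest: 90, 86, 48, 31, 25 bp.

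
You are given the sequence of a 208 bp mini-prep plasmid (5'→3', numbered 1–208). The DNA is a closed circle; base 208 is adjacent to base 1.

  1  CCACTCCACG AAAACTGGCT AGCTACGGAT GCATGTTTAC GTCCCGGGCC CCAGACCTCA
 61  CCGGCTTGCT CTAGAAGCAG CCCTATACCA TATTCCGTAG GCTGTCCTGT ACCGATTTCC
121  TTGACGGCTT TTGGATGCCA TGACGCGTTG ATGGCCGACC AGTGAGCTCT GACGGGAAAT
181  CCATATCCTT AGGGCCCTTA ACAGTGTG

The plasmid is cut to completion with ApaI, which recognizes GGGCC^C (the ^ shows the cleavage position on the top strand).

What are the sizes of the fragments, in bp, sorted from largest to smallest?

146, 62 bp

ApaI sites (GGGCCC) start at positions 46, 192.
ApaI cuts after base 5 of each site (before the last base), so after positions 50, 196.
Circular molecule, 2 cuts → 2 fragments:
  51–196 → 146 bp
  197–208 then 1–50 → 12 + 50 = 62 bp
Sorted largest to smallest: 146, 62 bp.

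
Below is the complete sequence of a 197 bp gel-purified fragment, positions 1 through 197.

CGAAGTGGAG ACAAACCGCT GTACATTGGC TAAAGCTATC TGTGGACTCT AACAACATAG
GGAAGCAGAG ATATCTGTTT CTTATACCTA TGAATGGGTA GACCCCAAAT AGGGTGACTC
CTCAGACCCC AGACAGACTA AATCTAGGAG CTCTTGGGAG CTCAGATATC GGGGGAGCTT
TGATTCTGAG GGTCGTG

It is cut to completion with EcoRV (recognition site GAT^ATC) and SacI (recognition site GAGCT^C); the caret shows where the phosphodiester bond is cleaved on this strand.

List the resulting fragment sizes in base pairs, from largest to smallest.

EcoRV sites (GATATC) start at positions 70, 165.
EcoRV cuts after base 3 of each site, so after positions 72, 167.
SacI sites (GAGCTC) start at positions 148, 158.
SacI cuts after base 5 of each site (before the last base), so after positions 152, 162.
Combined cut positions: 72, 152, 162, 167.
Linear molecule, 4 cuts → 5 fragments:
  1–72 → 72 bp
  73–152 → 80 bp
  153–162 → 10 bp
  163–167 → 5 bp
  168–197 → 30 bp
Sorted largest to smallest: 80, 72, 30, 10, 5 bp.

80, 72, 30, 10, 5 bp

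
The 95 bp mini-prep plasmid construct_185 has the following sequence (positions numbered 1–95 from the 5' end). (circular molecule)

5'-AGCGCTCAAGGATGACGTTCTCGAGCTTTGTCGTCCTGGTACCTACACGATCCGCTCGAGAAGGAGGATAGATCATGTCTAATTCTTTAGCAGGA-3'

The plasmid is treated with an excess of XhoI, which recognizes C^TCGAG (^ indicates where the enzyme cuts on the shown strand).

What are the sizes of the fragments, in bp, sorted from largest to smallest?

60, 35 bp

XhoI sites (CTCGAG) start at positions 20, 55.
XhoI cuts after the first base of each site, so after positions 20, 55.
Circular molecule, 2 cuts → 2 fragments:
  21–55 → 35 bp
  56–95 then 1–20 → 40 + 20 = 60 bp
Sorted largest to smallest: 60, 35 bp.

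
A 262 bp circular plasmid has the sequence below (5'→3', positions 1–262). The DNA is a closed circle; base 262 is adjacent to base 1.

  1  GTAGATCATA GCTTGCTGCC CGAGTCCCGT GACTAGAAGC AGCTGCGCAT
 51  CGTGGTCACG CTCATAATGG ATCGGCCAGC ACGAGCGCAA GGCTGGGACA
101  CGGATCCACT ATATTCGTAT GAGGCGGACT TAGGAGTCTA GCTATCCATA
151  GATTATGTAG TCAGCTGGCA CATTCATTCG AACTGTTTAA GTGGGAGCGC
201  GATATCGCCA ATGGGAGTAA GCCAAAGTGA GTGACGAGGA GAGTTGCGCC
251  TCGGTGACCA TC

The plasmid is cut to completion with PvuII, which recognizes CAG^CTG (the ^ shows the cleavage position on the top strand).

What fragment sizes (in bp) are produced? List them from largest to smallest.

PvuII sites (CAGCTG) start at positions 40, 162.
PvuII cuts after base 3 of each site, so after positions 42, 164.
Circular molecule, 2 cuts → 2 fragments:
  43–164 → 122 bp
  165–262 then 1–42 → 98 + 42 = 140 bp
Sorted largest to smallest: 140, 122 bp.

140, 122 bp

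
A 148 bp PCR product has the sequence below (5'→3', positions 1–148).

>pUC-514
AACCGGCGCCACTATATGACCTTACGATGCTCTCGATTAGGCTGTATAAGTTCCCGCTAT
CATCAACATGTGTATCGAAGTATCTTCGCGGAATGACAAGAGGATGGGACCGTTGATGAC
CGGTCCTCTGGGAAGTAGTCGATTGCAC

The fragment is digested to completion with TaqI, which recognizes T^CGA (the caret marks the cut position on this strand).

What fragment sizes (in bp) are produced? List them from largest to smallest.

64, 42, 33, 9 bp

TaqI sites (TCGA) start at positions 33, 75, 139.
TaqI cuts after the first base of each site, so after positions 33, 75, 139.
Linear molecule, 3 cuts → 4 fragments:
  1–33 → 33 bp
  34–75 → 42 bp
  76–139 → 64 bp
  140–148 → 9 bp
Sorted largest to smallest: 64, 42, 33, 9 bp.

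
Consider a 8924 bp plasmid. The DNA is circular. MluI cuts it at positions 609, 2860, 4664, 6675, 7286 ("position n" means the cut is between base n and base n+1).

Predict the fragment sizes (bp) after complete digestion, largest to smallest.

Circular molecule, 5 cuts → 5 fragments:
  2860 − 609 = 2251 bp
  4664 − 2860 = 1804 bp
  6675 − 4664 = 2011 bp
  7286 − 6675 = 611 bp
  wrap: 8924 − 7286 + 609 = 2247 bp
Sorted largest to smallest: 2251, 2247, 2011, 1804, 611 bp.

2251, 2247, 2011, 1804, 611 bp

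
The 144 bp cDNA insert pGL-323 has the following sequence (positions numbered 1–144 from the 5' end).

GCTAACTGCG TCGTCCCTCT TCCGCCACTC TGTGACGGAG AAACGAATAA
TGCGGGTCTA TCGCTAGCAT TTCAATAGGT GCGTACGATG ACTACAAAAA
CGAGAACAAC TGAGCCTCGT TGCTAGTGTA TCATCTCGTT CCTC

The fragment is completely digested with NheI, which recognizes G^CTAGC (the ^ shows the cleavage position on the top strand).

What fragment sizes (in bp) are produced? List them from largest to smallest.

The NheI site (GCTAGC) starts at position 63.
NheI cuts after the first base of each site, so after position 63.
Linear molecule, 1 cut → 2 fragments:
  1–63 → 63 bp
  64–144 → 81 bp
Sorted largest to smallest: 81, 63 bp.

81, 63 bp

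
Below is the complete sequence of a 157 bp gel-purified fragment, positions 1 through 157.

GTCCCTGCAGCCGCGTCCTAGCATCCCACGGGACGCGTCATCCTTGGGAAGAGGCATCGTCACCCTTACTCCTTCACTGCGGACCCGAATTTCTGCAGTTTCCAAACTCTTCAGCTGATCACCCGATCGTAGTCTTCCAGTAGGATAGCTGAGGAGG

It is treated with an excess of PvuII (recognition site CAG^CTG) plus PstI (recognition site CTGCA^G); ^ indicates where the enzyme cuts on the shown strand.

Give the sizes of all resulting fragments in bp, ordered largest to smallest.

88, 43, 17, 9 bp

The PvuII site (CAGCTG) starts at position 112.
PvuII cuts after base 3 of each site, so after position 114.
PstI sites (CTGCAG) start at positions 5, 93.
PstI cuts after base 5 of each site (before the last base), so after positions 9, 97.
Combined cut positions: 9, 97, 114.
Linear molecule, 3 cuts → 4 fragments:
  1–9 → 9 bp
  10–97 → 88 bp
  98–114 → 17 bp
  115–157 → 43 bp
Sorted largest to smallest: 88, 43, 17, 9 bp.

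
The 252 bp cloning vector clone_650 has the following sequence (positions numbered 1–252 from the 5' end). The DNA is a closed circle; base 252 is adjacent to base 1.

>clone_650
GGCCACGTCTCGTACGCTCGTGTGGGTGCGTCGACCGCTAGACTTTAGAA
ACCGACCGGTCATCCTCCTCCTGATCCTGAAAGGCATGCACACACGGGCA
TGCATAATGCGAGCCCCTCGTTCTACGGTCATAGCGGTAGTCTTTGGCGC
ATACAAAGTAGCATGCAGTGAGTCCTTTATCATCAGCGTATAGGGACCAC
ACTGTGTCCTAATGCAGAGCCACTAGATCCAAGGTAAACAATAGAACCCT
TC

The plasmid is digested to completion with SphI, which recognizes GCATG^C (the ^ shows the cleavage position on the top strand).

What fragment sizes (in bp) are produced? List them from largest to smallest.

SphI sites (GCATGC) start at positions 84, 98, 161.
SphI cuts after base 5 of each site (before the last base), so after positions 88, 102, 165.
Circular molecule, 3 cuts → 3 fragments:
  89–102 → 14 bp
  103–165 → 63 bp
  166–252 then 1–88 → 87 + 88 = 175 bp
Sorted largest to smallest: 175, 63, 14 bp.

175, 63, 14 bp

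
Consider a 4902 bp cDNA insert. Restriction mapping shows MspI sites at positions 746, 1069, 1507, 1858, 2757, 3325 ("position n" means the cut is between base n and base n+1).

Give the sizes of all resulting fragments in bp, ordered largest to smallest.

Linear molecule, 6 cuts → 7 fragments:
  746 − 0 = 746 bp
  1069 − 746 = 323 bp
  1507 − 1069 = 438 bp
  1858 − 1507 = 351 bp
  2757 − 1858 = 899 bp
  3325 − 2757 = 568 bp
  4902 − 3325 = 1577 bp
Sorted largest to smallest: 1577, 899, 746, 568, 438, 351, 323 bp.

1577, 899, 746, 568, 438, 351, 323 bp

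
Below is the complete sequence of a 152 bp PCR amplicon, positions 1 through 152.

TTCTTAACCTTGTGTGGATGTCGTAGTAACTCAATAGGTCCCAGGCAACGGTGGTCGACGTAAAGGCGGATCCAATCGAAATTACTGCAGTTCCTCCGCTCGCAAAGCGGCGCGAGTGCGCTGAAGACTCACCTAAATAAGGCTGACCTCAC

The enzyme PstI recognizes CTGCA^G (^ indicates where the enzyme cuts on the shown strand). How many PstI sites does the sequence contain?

CTGCAG occurs starting at position 85.
PstI cuts at 1 site.

1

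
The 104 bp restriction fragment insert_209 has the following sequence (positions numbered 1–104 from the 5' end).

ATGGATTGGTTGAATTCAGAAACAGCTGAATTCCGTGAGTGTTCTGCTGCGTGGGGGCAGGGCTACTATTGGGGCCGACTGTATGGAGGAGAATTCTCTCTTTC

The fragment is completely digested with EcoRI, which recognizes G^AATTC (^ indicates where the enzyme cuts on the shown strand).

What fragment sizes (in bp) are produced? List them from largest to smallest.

EcoRI sites (GAATTC) start at positions 12, 28, 91.
EcoRI cuts after the first base of each site, so after positions 12, 28, 91.
Linear molecule, 3 cuts → 4 fragments:
  1–12 → 12 bp
  13–28 → 16 bp
  29–91 → 63 bp
  92–104 → 13 bp
Sorted largest to smallest: 63, 16, 13, 12 bp.

63, 16, 13, 12 bp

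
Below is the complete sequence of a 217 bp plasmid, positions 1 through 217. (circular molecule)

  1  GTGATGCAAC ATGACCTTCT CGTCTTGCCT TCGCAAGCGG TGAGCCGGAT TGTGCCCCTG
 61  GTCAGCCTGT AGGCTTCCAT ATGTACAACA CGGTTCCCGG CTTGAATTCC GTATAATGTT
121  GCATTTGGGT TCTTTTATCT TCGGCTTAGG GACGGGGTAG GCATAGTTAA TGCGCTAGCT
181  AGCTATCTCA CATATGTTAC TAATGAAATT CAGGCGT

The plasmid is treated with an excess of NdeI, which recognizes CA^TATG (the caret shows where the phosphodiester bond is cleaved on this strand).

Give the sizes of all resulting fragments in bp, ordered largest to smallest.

113, 104 bp

NdeI sites (CATATG) start at positions 78, 191.
NdeI cuts after base 2 of each site, so after positions 79, 192.
Circular molecule, 2 cuts → 2 fragments:
  80–192 → 113 bp
  193–217 then 1–79 → 25 + 79 = 104 bp
Sorted largest to smallest: 113, 104 bp.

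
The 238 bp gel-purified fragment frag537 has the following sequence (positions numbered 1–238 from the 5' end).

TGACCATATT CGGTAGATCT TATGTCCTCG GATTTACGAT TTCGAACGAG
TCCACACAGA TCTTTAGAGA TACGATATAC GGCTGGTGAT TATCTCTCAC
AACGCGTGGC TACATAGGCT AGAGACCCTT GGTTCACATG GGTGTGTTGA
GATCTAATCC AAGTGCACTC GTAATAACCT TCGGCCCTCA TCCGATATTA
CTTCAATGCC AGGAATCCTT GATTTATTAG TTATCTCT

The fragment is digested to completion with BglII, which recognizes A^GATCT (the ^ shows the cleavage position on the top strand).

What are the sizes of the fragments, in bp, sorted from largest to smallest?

92, 88, 43, 15 bp

BglII sites (AGATCT) start at positions 15, 58, 150.
BglII cuts after the first base of each site, so after positions 15, 58, 150.
Linear molecule, 3 cuts → 4 fragments:
  1–15 → 15 bp
  16–58 → 43 bp
  59–150 → 92 bp
  151–238 → 88 bp
Sorted largest to smallest: 92, 88, 43, 15 bp.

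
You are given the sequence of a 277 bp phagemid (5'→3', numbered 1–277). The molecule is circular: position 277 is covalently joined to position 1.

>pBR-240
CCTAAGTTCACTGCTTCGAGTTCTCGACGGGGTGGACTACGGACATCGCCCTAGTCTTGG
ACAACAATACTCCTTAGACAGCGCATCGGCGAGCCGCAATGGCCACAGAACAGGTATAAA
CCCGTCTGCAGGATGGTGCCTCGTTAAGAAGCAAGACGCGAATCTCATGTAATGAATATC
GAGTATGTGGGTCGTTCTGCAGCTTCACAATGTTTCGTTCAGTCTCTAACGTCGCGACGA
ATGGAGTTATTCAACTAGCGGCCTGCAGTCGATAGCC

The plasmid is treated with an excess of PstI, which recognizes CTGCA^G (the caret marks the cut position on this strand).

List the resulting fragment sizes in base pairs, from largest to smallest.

PstI sites (CTGCAG) start at positions 126, 197, 263.
PstI cuts after base 5 of each site (before the last base), so after positions 130, 201, 267.
Circular molecule, 3 cuts → 3 fragments:
  131–201 → 71 bp
  202–267 → 66 bp
  268–277 then 1–130 → 10 + 130 = 140 bp
Sorted largest to smallest: 140, 71, 66 bp.

140, 71, 66 bp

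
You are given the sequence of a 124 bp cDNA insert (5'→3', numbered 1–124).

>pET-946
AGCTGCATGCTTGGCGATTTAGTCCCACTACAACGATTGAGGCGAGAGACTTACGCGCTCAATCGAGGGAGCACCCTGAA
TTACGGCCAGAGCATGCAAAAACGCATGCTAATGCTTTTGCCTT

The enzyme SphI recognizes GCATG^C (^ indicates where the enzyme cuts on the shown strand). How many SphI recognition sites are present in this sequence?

GCATGC occurs starting at positions 5, 92, 104.
SphI cuts at 3 sites.

3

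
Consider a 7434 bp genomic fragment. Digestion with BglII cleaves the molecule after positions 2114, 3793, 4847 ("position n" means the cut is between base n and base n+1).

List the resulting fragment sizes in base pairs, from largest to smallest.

2587, 2114, 1679, 1054 bp

Linear molecule, 3 cuts → 4 fragments:
  2114 − 0 = 2114 bp
  3793 − 2114 = 1679 bp
  4847 − 3793 = 1054 bp
  7434 − 4847 = 2587 bp
Sorted largest to smallest: 2587, 2114, 1679, 1054 bp.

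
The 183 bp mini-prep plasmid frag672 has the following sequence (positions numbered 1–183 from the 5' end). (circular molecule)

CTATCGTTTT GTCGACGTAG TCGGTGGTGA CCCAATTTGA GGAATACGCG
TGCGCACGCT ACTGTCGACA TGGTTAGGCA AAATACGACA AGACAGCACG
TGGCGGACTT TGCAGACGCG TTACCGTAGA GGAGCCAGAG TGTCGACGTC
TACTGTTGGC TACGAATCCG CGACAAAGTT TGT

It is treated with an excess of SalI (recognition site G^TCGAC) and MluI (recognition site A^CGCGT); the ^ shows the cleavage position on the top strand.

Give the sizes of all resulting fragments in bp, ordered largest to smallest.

SalI sites (GTCGAC) start at positions 11, 64, 142.
SalI cuts after the first base of each site, so after positions 11, 64, 142.
MluI sites (ACGCGT) start at positions 46, 116.
MluI cuts after the first base of each site, so after positions 46, 116.
Combined cut positions: 11, 46, 64, 116, 142.
Circular molecule, 5 cuts → 5 fragments:
  12–46 → 35 bp
  47–64 → 18 bp
  65–116 → 52 bp
  117–142 → 26 bp
  143–183 then 1–11 → 41 + 11 = 52 bp
Sorted largest to smallest: 52, 52, 35, 26, 18 bp.

52, 52, 35, 26, 18 bp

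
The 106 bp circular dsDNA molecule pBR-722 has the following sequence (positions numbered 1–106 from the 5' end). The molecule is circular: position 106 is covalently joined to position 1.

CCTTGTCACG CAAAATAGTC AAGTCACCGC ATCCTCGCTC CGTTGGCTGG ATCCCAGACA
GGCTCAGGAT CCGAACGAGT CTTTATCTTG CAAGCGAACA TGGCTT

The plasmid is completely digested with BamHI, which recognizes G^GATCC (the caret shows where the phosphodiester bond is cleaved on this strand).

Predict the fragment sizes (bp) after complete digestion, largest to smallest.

88, 18 bp

BamHI sites (GGATCC) start at positions 49, 67.
BamHI cuts after the first base of each site, so after positions 49, 67.
Circular molecule, 2 cuts → 2 fragments:
  50–67 → 18 bp
  68–106 then 1–49 → 39 + 49 = 88 bp
Sorted largest to smallest: 88, 18 bp.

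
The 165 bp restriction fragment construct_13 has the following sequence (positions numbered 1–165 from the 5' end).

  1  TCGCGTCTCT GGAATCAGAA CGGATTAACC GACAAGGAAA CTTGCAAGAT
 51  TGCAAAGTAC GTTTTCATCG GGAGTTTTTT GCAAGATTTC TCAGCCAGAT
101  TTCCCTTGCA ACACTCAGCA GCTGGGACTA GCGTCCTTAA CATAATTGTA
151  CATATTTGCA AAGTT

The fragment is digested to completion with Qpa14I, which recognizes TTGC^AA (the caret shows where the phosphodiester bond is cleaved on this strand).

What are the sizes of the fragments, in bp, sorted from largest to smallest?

Qpa14I sites (TTGCAA) start at positions 42, 50, 79, 106, 156.
Qpa14I cuts after base 4 of each site, so after positions 45, 53, 82, 109, 159.
Linear molecule, 5 cuts → 6 fragments:
  1–45 → 45 bp
  46–53 → 8 bp
  54–82 → 29 bp
  83–109 → 27 bp
  110–159 → 50 bp
  160–165 → 6 bp
Sorted largest to smallest: 50, 45, 29, 27, 8, 6 bp.

50, 45, 29, 27, 8, 6 bp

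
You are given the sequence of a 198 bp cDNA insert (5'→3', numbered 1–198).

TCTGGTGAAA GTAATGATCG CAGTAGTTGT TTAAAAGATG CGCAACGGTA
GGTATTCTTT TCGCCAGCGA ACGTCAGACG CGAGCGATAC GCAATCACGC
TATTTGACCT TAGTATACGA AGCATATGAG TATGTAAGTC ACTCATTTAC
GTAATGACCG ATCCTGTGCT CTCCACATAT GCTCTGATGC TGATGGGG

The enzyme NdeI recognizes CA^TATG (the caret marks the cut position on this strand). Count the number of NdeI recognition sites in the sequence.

2

CATATG occurs starting at positions 123, 176.
NdeI cuts at 2 sites.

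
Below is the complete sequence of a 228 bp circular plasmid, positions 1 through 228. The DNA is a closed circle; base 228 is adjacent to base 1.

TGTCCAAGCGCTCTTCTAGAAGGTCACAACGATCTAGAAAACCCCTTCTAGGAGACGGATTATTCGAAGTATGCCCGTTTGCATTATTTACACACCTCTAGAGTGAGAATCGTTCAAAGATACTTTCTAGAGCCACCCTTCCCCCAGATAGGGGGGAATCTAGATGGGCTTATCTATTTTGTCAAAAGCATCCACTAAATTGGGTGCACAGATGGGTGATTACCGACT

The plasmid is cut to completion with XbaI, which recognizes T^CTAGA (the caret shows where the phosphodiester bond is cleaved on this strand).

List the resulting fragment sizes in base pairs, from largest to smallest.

XbaI sites (TCTAGA) start at positions 15, 33, 97, 126, 159.
XbaI cuts after the first base of each site, so after positions 15, 33, 97, 126, 159.
Circular molecule, 5 cuts → 5 fragments:
  16–33 → 18 bp
  34–97 → 64 bp
  98–126 → 29 bp
  127–159 → 33 bp
  160–228 then 1–15 → 69 + 15 = 84 bp
Sorted largest to smallest: 84, 64, 33, 29, 18 bp.

84, 64, 33, 29, 18 bp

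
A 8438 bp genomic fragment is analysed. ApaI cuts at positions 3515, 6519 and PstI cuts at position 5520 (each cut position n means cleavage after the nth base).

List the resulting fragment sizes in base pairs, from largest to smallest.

3515, 2005, 1919, 999 bp

Combined cut positions (sorted): 3515, 5520, 6519.
Linear molecule, 3 cuts → 4 fragments:
  3515 − 0 = 3515 bp
  5520 − 3515 = 2005 bp
  6519 − 5520 = 999 bp
  8438 − 6519 = 1919 bp
Sorted largest to smallest: 3515, 2005, 1919, 999 bp.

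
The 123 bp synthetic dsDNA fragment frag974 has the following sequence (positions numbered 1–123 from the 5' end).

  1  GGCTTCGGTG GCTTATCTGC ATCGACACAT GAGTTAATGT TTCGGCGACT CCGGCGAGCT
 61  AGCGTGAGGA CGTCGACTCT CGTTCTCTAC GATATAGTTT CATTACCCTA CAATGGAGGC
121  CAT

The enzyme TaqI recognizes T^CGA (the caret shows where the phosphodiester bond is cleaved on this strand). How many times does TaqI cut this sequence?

TCGA occurs starting at positions 22, 73.
TaqI cuts at 2 sites.

2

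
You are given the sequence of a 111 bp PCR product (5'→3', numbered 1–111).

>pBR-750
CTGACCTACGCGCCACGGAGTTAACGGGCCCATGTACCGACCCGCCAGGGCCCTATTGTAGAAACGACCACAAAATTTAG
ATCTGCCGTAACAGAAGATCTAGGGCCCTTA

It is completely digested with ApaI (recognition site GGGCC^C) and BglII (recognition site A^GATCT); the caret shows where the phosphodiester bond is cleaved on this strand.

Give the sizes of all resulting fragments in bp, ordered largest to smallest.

30, 27, 22, 17, 11, 4 bp

ApaI sites (GGGCCC) start at positions 26, 48, 103.
ApaI cuts after base 5 of each site (before the last base), so after positions 30, 52, 107.
BglII sites (AGATCT) start at positions 79, 96.
BglII cuts after the first base of each site, so after positions 79, 96.
Combined cut positions: 30, 52, 79, 96, 107.
Linear molecule, 5 cuts → 6 fragments:
  1–30 → 30 bp
  31–52 → 22 bp
  53–79 → 27 bp
  80–96 → 17 bp
  97–107 → 11 bp
  108–111 → 4 bp
Sorted largest to smallest: 30, 27, 22, 17, 11, 4 bp.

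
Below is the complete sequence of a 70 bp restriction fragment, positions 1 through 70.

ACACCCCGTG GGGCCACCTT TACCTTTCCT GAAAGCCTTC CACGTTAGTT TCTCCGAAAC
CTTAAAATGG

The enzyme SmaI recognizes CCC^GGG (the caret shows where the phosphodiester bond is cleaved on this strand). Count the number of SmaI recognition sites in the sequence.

0

No occurrence of CCCGGG is present in the sequence.
SmaI does not cut: 0 sites.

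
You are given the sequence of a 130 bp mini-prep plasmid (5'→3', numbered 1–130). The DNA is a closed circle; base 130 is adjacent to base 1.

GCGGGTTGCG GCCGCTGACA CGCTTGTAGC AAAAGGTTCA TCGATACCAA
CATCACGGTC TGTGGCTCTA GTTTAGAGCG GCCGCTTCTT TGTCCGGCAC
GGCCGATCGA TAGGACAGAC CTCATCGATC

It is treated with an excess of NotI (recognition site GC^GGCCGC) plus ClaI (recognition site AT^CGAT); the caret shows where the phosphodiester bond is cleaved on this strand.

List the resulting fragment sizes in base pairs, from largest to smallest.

NotI sites (GCGGCCGC) start at positions 8, 78.
NotI cuts after base 2 of each site, so after positions 9, 79.
ClaI sites (ATCGAT) start at positions 40, 106, 124.
ClaI cuts after base 2 of each site, so after positions 41, 107, 125.
Combined cut positions: 9, 41, 79, 107, 125.
Circular molecule, 5 cuts → 5 fragments:
  10–41 → 32 bp
  42–79 → 38 bp
  80–107 → 28 bp
  108–125 → 18 bp
  126–130 then 1–9 → 5 + 9 = 14 bp
Sorted largest to smallest: 38, 32, 28, 18, 14 bp.

38, 32, 28, 18, 14 bp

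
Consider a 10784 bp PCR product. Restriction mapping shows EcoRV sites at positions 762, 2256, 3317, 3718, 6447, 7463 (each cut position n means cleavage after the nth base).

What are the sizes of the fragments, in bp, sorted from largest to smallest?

Linear molecule, 6 cuts → 7 fragments:
  762 − 0 = 762 bp
  2256 − 762 = 1494 bp
  3317 − 2256 = 1061 bp
  3718 − 3317 = 401 bp
  6447 − 3718 = 2729 bp
  7463 − 6447 = 1016 bp
  10784 − 7463 = 3321 bp
Sorted largest to smallest: 3321, 2729, 1494, 1061, 1016, 762, 401 bp.

3321, 2729, 1494, 1061, 1016, 762, 401 bp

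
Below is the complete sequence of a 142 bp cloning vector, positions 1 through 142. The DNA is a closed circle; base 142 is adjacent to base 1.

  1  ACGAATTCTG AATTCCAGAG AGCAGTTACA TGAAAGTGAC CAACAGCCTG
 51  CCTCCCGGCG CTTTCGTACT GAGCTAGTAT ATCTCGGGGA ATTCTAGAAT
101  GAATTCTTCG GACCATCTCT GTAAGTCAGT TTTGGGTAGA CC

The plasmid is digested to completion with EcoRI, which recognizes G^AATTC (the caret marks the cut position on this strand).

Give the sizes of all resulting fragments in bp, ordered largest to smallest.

79, 44, 12, 7 bp

EcoRI sites (GAATTC) start at positions 3, 10, 89, 101.
EcoRI cuts after the first base of each site, so after positions 3, 10, 89, 101.
Circular molecule, 4 cuts → 4 fragments:
  4–10 → 7 bp
  11–89 → 79 bp
  90–101 → 12 bp
  102–142 then 1–3 → 41 + 3 = 44 bp
Sorted largest to smallest: 79, 44, 12, 7 bp.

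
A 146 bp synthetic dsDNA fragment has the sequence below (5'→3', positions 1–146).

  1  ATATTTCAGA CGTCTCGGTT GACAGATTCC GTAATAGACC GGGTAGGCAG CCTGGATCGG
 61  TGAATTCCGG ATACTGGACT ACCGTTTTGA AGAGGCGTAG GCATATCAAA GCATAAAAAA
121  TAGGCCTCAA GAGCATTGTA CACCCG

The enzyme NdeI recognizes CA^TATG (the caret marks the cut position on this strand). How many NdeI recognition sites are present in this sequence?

No occurrence of CATATG is present in the sequence.
NdeI does not cut: 0 sites.

0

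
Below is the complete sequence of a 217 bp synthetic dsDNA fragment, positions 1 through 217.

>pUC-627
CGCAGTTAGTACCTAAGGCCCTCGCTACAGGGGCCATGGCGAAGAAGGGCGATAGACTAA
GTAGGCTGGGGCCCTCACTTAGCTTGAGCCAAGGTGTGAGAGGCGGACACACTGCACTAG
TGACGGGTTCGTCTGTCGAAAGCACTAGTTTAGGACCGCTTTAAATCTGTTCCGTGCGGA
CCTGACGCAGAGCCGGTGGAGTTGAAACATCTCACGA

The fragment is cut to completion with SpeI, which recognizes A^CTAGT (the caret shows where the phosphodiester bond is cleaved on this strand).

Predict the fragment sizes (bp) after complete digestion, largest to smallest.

SpeI sites (ACTAGT) start at positions 116, 144.
SpeI cuts after the first base of each site, so after positions 116, 144.
Linear molecule, 2 cuts → 3 fragments:
  1–116 → 116 bp
  117–144 → 28 bp
  145–217 → 73 bp
Sorted largest to smallest: 116, 73, 28 bp.

116, 73, 28 bp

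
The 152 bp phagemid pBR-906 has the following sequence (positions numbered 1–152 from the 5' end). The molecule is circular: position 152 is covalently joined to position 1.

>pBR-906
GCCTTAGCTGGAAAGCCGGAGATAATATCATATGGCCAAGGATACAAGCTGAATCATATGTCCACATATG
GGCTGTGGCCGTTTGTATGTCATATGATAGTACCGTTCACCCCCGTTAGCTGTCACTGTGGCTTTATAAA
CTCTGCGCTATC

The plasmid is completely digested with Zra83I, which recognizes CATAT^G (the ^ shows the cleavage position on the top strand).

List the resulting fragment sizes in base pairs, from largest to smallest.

90, 26, 26, 10 bp

Zra83I sites (CATATG) start at positions 29, 55, 65, 91.
Zra83I cuts after base 5 of each site (before the last base), so after positions 33, 59, 69, 95.
Circular molecule, 4 cuts → 4 fragments:
  34–59 → 26 bp
  60–69 → 10 bp
  70–95 → 26 bp
  96–152 then 1–33 → 57 + 33 = 90 bp
Sorted largest to smallest: 90, 26, 26, 10 bp.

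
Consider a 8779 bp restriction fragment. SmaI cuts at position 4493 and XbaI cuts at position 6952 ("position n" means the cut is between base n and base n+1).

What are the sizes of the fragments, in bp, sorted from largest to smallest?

4493, 2459, 1827 bp

Combined cut positions (sorted): 4493, 6952.
Linear molecule, 2 cuts → 3 fragments:
  4493 − 0 = 4493 bp
  6952 − 4493 = 2459 bp
  8779 − 6952 = 1827 bp
Sorted largest to smallest: 4493, 2459, 1827 bp.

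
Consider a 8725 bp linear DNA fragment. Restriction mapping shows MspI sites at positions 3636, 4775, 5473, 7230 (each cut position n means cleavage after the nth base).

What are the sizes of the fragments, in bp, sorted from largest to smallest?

Linear molecule, 4 cuts → 5 fragments:
  3636 − 0 = 3636 bp
  4775 − 3636 = 1139 bp
  5473 − 4775 = 698 bp
  7230 − 5473 = 1757 bp
  8725 − 7230 = 1495 bp
Sorted largest to smallest: 3636, 1757, 1495, 1139, 698 bp.

3636, 1757, 1495, 1139, 698 bp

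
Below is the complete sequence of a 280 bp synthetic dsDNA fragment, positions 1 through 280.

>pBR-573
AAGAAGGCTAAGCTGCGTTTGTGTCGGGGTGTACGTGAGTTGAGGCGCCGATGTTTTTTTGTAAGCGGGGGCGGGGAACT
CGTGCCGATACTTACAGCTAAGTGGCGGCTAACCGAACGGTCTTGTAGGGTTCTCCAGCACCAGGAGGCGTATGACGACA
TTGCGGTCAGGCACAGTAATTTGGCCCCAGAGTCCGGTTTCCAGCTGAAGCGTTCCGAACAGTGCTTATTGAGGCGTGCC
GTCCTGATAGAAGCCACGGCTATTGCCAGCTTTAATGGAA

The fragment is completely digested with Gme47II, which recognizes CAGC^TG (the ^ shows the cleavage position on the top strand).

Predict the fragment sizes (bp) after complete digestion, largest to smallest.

The Gme47II site (CAGCTG) starts at position 202.
Gme47II cuts after base 4 of each site, so after position 205.
Linear molecule, 1 cut → 2 fragments:
  1–205 → 205 bp
  206–280 → 75 bp
Sorted largest to smallest: 205, 75 bp.

205, 75 bp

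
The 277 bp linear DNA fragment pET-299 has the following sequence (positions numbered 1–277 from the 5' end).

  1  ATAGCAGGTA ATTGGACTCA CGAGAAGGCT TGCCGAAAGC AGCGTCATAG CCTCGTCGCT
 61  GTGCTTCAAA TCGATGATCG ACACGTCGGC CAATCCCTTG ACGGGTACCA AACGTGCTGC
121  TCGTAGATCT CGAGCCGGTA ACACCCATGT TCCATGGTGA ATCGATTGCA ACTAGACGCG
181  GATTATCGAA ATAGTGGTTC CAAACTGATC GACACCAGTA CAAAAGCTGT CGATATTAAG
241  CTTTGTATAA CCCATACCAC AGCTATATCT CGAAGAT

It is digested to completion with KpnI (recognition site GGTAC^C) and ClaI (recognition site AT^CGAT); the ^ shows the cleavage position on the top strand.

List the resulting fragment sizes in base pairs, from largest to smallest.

The KpnI site (GGTACC) starts at position 104.
KpnI cuts after base 5 of each site (before the last base), so after position 108.
ClaI sites (ATCGAT) start at positions 70, 161.
ClaI cuts after base 2 of each site, so after positions 71, 162.
Combined cut positions: 71, 108, 162.
Linear molecule, 3 cuts → 4 fragments:
  1–71 → 71 bp
  72–108 → 37 bp
  109–162 → 54 bp
  163–277 → 115 bp
Sorted largest to smallest: 115, 71, 54, 37 bp.

115, 71, 54, 37 bp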